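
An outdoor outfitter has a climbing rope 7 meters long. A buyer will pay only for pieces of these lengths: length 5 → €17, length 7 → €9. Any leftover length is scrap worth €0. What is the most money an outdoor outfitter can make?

Let f[k] be the best obtainable value from length k. For each k, try every first piece i and keep the best of price[i] + f[k−i].
f[1] = 0
f[2] = 0
f[3] = 0
f[4] = 0
f[5] = 17
f[6] = 17
f[7] = 17
One optimal cutting: pieces 5 with 2 meters of scrap → €17.

17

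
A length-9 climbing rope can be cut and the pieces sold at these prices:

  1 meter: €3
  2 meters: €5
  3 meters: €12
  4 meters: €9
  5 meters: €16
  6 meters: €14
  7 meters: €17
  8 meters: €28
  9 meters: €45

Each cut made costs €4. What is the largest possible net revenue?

Consider every possible first cut. v[k] is the best of p[i]+v[k−i] over all sellable i≤k, charging 4 whenever i<k.
v[1] = 3
v[2] = max(3+3-4, 5+0) = 5
v[3] = max(3+5-4, 5+3-4, 12+0) = 12
v[4] = max(3+12-4, 5+5-4, 12+3-4, 9+0) = 11
v[5] = max(3+11-4, 5+12-4, 12+5-4, 9+3-4, 16+0) = 16
v[6] = max(3+16-4, 5+11-4, 12+12-4, 9+5-4, 16+3-4, 14+0) = 20
v[7] = max(3+20-4, 5+16-4, 12+11-4, …, 14+3-4, 17+0) = 19
v[8] = max(3+19-4, 5+20-4, 12+16-4, …, 17+3-4, 28+0) = 28
v[9] = max(3+28-4, 5+19-4, 12+20-4, …, 28+3-4, 45+0) = 45
Best is to make no cuts and sell whole for €45.

45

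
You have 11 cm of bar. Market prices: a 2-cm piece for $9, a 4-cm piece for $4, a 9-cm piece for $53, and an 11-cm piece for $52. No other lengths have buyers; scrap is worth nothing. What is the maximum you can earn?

Consider every possible first cut. r[k] is the best of p[i]+r[k−i] over all sellable i≤k.
r[1] = 0
r[2] = 9
r[3] = 9
r[4] = 18  (first piece 2, then r[2]=9)
r[5] = 18
r[6] = 27  (first piece 2, then r[4]=18)
r[7] = 27
r[8] = 36  (first piece 2, then r[6]=27)
r[9] = 53
r[10] = 53
r[11] = 62  (first piece 2, then r[9]=53)
One optimal cutting: 9 + 2 → $62.

62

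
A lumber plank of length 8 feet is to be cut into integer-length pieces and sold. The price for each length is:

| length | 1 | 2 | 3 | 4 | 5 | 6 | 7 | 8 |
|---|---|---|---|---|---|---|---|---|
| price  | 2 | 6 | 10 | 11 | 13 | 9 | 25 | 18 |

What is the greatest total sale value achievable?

Let R[k] be the best obtainable value from length k. For each k, try every first piece i and keep the best of price[i] + R[k−i].
R[1] = 2
R[2] = 6
R[3] = 10
R[4] = 12  (first piece 1, then R[3]=10)
R[5] = 16  (first piece 2, then R[3]=10)
R[6] = 20  (first piece 3, then R[3]=10)
R[7] = 25
R[8] = 27  (first piece 1, then R[7]=25)
One optimal cutting: 7 + 1 → $25 + $2 = $27.

27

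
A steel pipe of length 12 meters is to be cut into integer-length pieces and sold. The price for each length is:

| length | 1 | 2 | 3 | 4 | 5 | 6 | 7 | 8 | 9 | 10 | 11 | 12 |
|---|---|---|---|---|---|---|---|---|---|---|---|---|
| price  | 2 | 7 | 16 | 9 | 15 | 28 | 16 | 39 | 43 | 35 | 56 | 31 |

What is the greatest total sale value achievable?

Consider every possible first cut. v[k] is the best of p[i]+v[k−i] over all sellable i≤k.
v[1] = 2
v[2] = max(2+2, 7+0) = 7
v[3] = max(2+7, 7+2, 16+0) = 16
v[4] = max(2+16, 7+7, 16+2, 9+0) = 18
v[5] = max(2+18, 7+16, 16+7, 9+2, 15+0) = 23
v[6] = max(2+23, 7+18, 16+16, 9+7, 15+2, 28+0) = 32
v[7] = max(2+32, 7+23, 16+18, …, 28+2, 16+0) = 34
v[8] = max(2+34, 7+32, 16+23, …, 16+2, 39+0) = 39
v[9] = max(2+39, 7+34, 16+32, …, 39+2, 43+0) = 48
v[10] = max(2+48, 7+39, 16+34, …, 43+2, 35+0) = 50
v[11] = max(2+50, 7+48, 16+39, …, 35+2, 56+0) = 56
v[12] = max(2+56, 7+50, 16+48, …, 56+2, 31+0) = 64
One optimal cutting: 3 + 3 + 3 + 3 → $16 + $16 + $16 + $16 = $64.

64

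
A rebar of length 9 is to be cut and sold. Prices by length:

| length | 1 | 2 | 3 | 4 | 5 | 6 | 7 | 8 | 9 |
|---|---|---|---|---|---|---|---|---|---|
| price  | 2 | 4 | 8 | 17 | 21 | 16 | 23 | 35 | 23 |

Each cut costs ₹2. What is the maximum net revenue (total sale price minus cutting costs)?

Build r[k] bottom-up: r[k] = max over allowed piece i of (p[i] + r[k−i]) − 2 per cut.
r[1] = 2
r[2] = max(2+2-2, 4+0) = 4
r[3] = max(2+4-2, 4+2-2, 8+0) = 8
r[4] = max(2+8-2, 4+4-2, 8+2-2, 17+0) = 17
r[5] = max(2+17-2, 4+8-2, 8+4-2, 17+2-2, 21+0) = 21
r[6] = max(2+21-2, 4+17-2, 8+8-2, 17+4-2, 21+2-2, 16+0) = 21
r[7] = max(2+21-2, 4+21-2, 8+17-2, …, 16+2-2, 23+0) = 23
r[8] = max(2+23-2, 4+21-2, 8+21-2, …, 23+2-2, 35+0) = 35
r[9] = max(2+35-2, 4+23-2, 8+21-2, …, 35+2-2, 23+0) = 36
One optimal plan: pieces 5 + 4 (1 cut) → ₹38 − ₹2 = ₹36.

36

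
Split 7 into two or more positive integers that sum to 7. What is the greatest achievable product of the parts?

12

Let f[k] be the best product for length k (with at least one cut). For each first piece i, the rest contributes max(k−i, f[k−i]).
f[2] = 1·max(1,0) = 1·1 = 1
f[3] = 1·max(2,1) = 1·2 = 2
f[4] = 2·max(2,1) = 2·2 = 4
f[5] = 2·max(3,2) = 2·3 = 6
f[6] = 3·max(3,2) = 3·3 = 9
f[7] = 2·max(5,6) = 2·6 = 12
One optimal split: 3 + 2 + 2; product 3·2·2 = 12.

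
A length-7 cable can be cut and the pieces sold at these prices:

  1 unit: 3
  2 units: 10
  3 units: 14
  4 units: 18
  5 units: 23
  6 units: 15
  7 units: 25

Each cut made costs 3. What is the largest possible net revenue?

30

Let v[k] be the best obtainable value from length k. For each k, try every first piece i and keep the best of price[i] + v[k−i] minus the 3 cut fee when i<k.
v[1] = 3
v[2] = max(3+3-3, 10+0) = 10
v[3] = max(3+10-3, 10+3-3, 14+0) = 14
v[4] = max(3+14-3, 10+10-3, 14+3-3, 18+0) = 18
v[5] = max(3+18-3, 10+14-3, 14+10-3, 18+3-3, 23+0) = 23
v[6] = max(3+23-3, 10+18-3, 14+14-3, 18+10-3, 23+3-3, 15+0) = 25
v[7] = max(3+25-3, 10+23-3, 14+18-3, …, 15+3-3, 25+0) = 30
One optimal plan: pieces 5 + 2 (1 cut) → 33 − 3 = 30.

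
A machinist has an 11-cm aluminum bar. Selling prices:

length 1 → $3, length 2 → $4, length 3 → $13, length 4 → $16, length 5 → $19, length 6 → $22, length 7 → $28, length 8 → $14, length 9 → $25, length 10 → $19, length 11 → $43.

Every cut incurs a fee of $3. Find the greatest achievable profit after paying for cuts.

43

Let v[k] be the best obtainable value from length k. For each k, try every first piece i and keep the best of price[i] + v[k−i] minus the 3 cut fee when i<k.
v[1] = 3
v[2] = max(3+3-3, 4+0) = 4
v[3] = max(3+4-3, 4+3-3, 13+0) = 13
v[4] = max(3+13-3, 4+4-3, 13+3-3, 16+0) = 16
v[5] = max(3+16-3, 4+13-3, 13+4-3, 16+3-3, 19+0) = 19
v[6] = max(3+19-3, 4+16-3, 13+13-3, 16+4-3, 19+3-3, 22+0) = 23
v[7] = max(3+23-3, 4+19-3, 13+16-3, …, 22+3-3, 28+0) = 28
v[8] = max(3+28-3, 4+23-3, 13+19-3, …, 28+3-3, 14+0) = 29
v[9] = max(3+29-3, 4+28-3, 13+23-3, …, 14+3-3, 25+0) = 33
v[10] = max(3+33-3, 4+29-3, 13+28-3, …, 25+3-3, 19+0) = 38
v[11] = max(3+38-3, 4+33-3, 13+29-3, …, 19+3-3, 43+0) = 43
Best is to make no cuts and sell whole for $43.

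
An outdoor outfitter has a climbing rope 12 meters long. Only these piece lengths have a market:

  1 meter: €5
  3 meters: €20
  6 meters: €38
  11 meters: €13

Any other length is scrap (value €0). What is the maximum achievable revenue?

Consider every possible first cut. best[k] is the best of p[i]+best[k−i] over all sellable i≤k.
best[1] = 5
best[2] = 10  (first piece 1, then best[1]=5)
best[3] = max(5+10, 20+0) = 20
best[4] = max(5+20, 20+5) = 25
best[5] = max(5+25, 20+10) = 30
best[6] = max(5+30, 20+20, 38+0) = 40
best[7] = max(5+40, 20+25, 38+5) = 45
best[8] = max(5+45, 20+30, 38+10) = 50
best[9] = max(5+50, 20+40, 38+20) = 60
best[10] = max(5+60, 20+45, 38+25) = 65
best[11] = max(5+65, 20+50, 38+30, 13+0) = 70
best[12] = max(5+70, 20+60, 38+40, 13+5) = 80
One optimal cutting: 3 + 3 + 3 + 3 → €80.

80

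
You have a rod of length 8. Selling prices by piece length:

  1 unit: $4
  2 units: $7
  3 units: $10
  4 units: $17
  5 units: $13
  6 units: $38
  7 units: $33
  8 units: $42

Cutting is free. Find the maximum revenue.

Let v[k] be the best obtainable value from length k. For each k, try every first piece i and keep the best of price[i] + v[k−i].
v[1] = 4
v[2] = 8  (first piece 1, then v[1]=4)
v[3] = 12  (first piece 1, then v[2]=8)
v[4] = 17
v[5] = 21  (first piece 1, then v[4]=17)
v[6] = 38
v[7] = 42  (first piece 1, then v[6]=38)
v[8] = 46  (first piece 1, then v[7]=42)
One optimal cutting: 6 + 1 + 1 → $38 + $4 + $4 = $46.

46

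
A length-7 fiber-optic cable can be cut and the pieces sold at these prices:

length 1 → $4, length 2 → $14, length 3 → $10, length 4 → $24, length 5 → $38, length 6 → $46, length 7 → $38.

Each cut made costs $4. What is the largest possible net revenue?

48

Build r[k] bottom-up: r[k] = max over allowed piece i of (p[i] + r[k−i]) − 4 per cut.
r[1] = 4
r[2] = 14
r[3] = 14  (first piece 1, then r[2]=14)
r[4] = 24  (first piece 2, then r[2]=14)
r[5] = 38
r[6] = 46
r[7] = 48  (first piece 2, then r[5]=38)
One optimal plan: pieces 5 + 2 (1 cut) → $52 − $4 = $48.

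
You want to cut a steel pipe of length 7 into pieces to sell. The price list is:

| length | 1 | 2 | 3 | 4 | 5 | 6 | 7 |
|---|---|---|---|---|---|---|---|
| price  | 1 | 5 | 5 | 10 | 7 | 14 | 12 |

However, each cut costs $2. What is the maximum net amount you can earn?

13

Let r[k] be the best obtainable value from length k. For each k, try every first piece i and keep the best of price[i] + r[k−i] minus the 2 cut fee when i<k.
r[1] = 1
r[2] = max(1+1-2, 5+0) = 5
r[3] = max(1+5-2, 5+1-2, 5+0) = 5
r[4] = max(1+5-2, 5+5-2, 5+1-2, 10+0) = 10
r[5] = max(1+10-2, 5+5-2, 5+5-2, 10+1-2, 7+0) = 9
r[6] = max(1+9-2, 5+10-2, 5+5-2, 10+5-2, 7+1-2, 14+0) = 14
r[7] = max(1+14-2, 5+9-2, 5+10-2, …, 14+1-2, 12+0) = 13
One optimal plan: pieces 6 + 1 (1 cut) → $15 − $2 = $13.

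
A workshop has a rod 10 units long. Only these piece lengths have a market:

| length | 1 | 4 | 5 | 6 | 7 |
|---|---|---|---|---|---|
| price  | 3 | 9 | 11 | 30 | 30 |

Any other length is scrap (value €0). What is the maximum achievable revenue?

42

Build best[k] bottom-up: best[k] = max over allowed piece i of (p[i] + best[k−i]).
best[1] = 3
best[2] = 6  (first piece 1, then best[1]=3)
best[3] = 9  (first piece 1, then best[2]=6)
best[4] = 12  (first piece 1, then best[3]=9)
best[5] = 15  (first piece 1, then best[4]=12)
best[6] = 30
best[7] = 33  (first piece 1, then best[6]=30)
best[8] = 36  (first piece 1, then best[7]=33)
best[9] = 39  (first piece 1, then best[8]=36)
best[10] = 42  (first piece 1, then best[9]=39)
One optimal cutting: 6 + 1 + 1 + 1 + 1 → €42.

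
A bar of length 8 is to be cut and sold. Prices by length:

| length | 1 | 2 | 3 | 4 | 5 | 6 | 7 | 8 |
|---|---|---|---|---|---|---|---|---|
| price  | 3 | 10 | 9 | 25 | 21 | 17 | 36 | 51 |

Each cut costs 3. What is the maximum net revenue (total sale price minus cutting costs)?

Consider every possible first cut. v[k] is the best of p[i]+v[k−i] over all sellable i≤k, charging 3 whenever i<k.
v[1] = 3
v[2] = max(3+3-3, 10+0) = 10
v[3] = max(3+10-3, 10+3-3, 9+0) = 10
v[4] = max(3+10-3, 10+10-3, 9+3-3, 25+0) = 25
v[5] = max(3+25-3, 10+10-3, 9+10-3, 25+3-3, 21+0) = 25
v[6] = max(3+25-3, 10+25-3, 9+10-3, 25+10-3, 21+3-3, 17+0) = 32
v[7] = max(3+32-3, 10+25-3, 9+25-3, …, 17+3-3, 36+0) = 36
v[8] = max(3+36-3, 10+32-3, 9+25-3, …, 36+3-3, 51+0) = 51
Best is to make no cuts and sell whole for 51.

51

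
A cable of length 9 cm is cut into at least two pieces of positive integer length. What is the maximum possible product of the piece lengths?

Let prod[k] be the best product for length k (with at least one cut). For each first piece i, the rest contributes max(k−i, prod[k−i]).
prod[2] = 1×max(1,0) = 1×1 = 1
prod[3] = 1×max(2,1) = 1×2 = 2
prod[4] = 2×max(2,1) = 2×2 = 4
prod[5] = 2×max(3,2) = 2×3 = 6
prod[6] = 3×max(3,2) = 3×3 = 9
prod[7] = 2×max(5,6) = 2×6 = 12
prod[8] = 2×max(6,9) = 2×9 = 18
prod[9] = 3×max(6,9) = 3×9 = 27
One optimal split: 3 + 3 + 3; product 3×3×3 = 27.

27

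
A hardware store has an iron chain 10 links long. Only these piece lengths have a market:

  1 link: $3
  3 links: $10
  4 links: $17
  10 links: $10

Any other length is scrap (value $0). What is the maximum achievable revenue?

40

Consider every possible first cut. f[k] is the best of p[i]+f[k−i] over all sellable i≤k.
f[1] = 3
f[2] = 6  (first piece 1, then f[1]=3)
f[3] = 10
f[4] = 17
f[5] = 20  (first piece 1, then f[4]=17)
f[6] = 23  (first piece 1, then f[5]=20)
f[7] = 27  (first piece 3, then f[4]=17)
f[8] = 34  (first piece 4, then f[4]=17)
f[9] = 37  (first piece 1, then f[8]=34)
f[10] = 40  (first piece 1, then f[9]=37)
One optimal cutting: 4 + 4 + 1 + 1 → $40.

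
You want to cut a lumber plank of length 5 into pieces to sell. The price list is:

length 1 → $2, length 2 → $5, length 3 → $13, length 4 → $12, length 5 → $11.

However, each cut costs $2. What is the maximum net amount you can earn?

16

Let v[k] be the best obtainable value from length k. For each k, try every first piece i and keep the best of price[i] + v[k−i] minus the 2 cut fee when i<k.
v[1] = 2
v[2] = max(2+2-2, 5+0) = 5
v[3] = max(2+5-2, 5+2-2, 13+0) = 13
v[4] = max(2+13-2, 5+5-2, 13+2-2, 12+0) = 13
v[5] = max(2+13-2, 5+13-2, 13+5-2, 12+2-2, 11+0) = 16
One optimal plan: pieces 3 + 2 (1 cut) → $18 − $2 = $16.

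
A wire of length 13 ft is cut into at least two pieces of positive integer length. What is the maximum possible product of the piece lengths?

Define P[k] = max over 1≤i<k of i · max(k−i, P[k−i]); the inner max lets the remainder stay uncut if that's better.
Small cases: P[2]=1, P[3]=2, P[4]=4, P[5]=6, P[6]=9, P[7]=12, P[8]=18.
P[9] = max(1×18, 2×12, 3×9, …, 7×2, 8×1) = 27
P[10] = max(1×27, 2×18, 3×12, …, 8×2, 9×1) = 36
P[11] = max(1×36, 2×27, 3×18, …, 9×2, 10×1) = 54
P[12] = max(1×54, 2×36, 3×27, …, 10×2, 11×1) = 81
P[13] = max(1×81, 2×54, 3×36, …, 11×2, 12×1) = 108
One optimal split: 3 + 3 + 3 + 2 + 2; product 3×3×3×2×2 = 108.

108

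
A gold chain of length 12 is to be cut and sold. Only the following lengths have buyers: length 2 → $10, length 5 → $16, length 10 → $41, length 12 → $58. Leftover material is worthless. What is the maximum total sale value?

60

Consider every possible first cut. best[k] is the best of p[i]+best[k−i] over all sellable i≤k.
best[1] = 0
best[2] = 10
best[3] = 10
best[4] = 20  (first piece 2, then best[2]=10)
best[5] = max(10+10, 16+0) = 20
best[6] = max(10+20, 16+0) = 30
best[7] = max(10+20, 16+10) = 30
best[8] = max(10+30, 16+10) = 40
best[9] = max(10+30, 16+20) = 40
best[10] = max(10+40, 16+20, 41+0) = 50
best[11] = max(10+40, 16+30, 41+0) = 50
best[12] = max(10+50, 16+30, 41+10, 58+0) = 60
One optimal cutting: 2 + 2 + 2 + 2 + 2 + 2 → $60.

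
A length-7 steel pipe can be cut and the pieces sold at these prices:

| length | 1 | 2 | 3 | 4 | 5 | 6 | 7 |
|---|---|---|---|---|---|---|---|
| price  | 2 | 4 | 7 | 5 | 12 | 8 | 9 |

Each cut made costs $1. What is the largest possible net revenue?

Consider every possible first cut. v[k] is the best of p[i]+v[k−i] over all sellable i≤k, charging 1 whenever i<k.
v[1] = 2
v[2] = 4
v[3] = 7
v[4] = 8  (first piece 1, then v[3]=7)
v[5] = 12
v[6] = 13  (first piece 1, then v[5]=12)
v[7] = 15  (first piece 2, then v[5]=12)
One optimal plan: pieces 5 + 2 (1 cut) → $16 − $1 = $15.

15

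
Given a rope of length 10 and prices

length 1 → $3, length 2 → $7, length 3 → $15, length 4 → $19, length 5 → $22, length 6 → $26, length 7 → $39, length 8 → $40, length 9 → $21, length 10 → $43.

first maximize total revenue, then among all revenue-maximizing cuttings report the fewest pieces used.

2

Consider every possible first cut. r[k] is the best of p[i]+r[k−i] over all sellable i≤k.
r[1] = 3
r[2] = max(3+3, 7+0) = 7
r[3] = max(3+7, 7+3, 15+0) = 15
r[4] = max(3+15, 7+7, 15+3, 19+0) = 19
r[5] = max(3+19, 7+15, 15+7, 19+3, 22+0) = 22
r[6] = max(3+22, 7+19, 15+15, 19+7, 22+3, 26+0) = 30
r[7] = max(3+30, 7+22, 15+19, …, 26+3, 39+0) = 39
r[8] = max(3+39, 7+30, 15+22, …, 39+3, 40+0) = 42
r[9] = max(3+42, 7+39, 15+30, …, 40+3, 21+0) = 46
r[10] = max(3+46, 7+42, 15+39, …, 21+3, 43+0) = 54
Maximum revenue is $54.
Now minimize piece count subject to staying optimal: for each k, pieces[k] = 1 + min over i with p[i]+r[k−i]=r[k] of pieces[k−i].
pieces[7] = 1
pieces[8] = 2
pieces[9] = 2
pieces[10] = 2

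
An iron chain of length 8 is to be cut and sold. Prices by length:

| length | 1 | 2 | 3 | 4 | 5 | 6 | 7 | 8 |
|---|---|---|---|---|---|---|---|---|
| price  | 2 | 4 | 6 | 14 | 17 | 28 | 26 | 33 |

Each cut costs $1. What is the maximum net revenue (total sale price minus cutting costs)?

33

Build r[k] bottom-up: r[k] = max over allowed piece i of (p[i] + r[k−i]) − 1 per cut.
r[1] = 2
r[2] = 4
r[3] = 6
r[4] = 14
r[5] = 17
r[6] = 28
r[7] = 29  (first piece 1, then r[6]=28)
r[8] = 33
Best is to make no cuts and sell whole for $33.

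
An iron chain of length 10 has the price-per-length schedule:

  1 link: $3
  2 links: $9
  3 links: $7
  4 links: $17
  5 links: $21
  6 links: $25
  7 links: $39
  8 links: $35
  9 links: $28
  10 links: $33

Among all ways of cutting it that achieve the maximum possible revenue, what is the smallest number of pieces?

Consider every possible first cut. r[k] is the best of p[i]+r[k−i] over all sellable i≤k.
r[1] = 3
r[2] = max(3+3, 9+0) = 9
r[3] = max(3+9, 9+3, 7+0) = 12
r[4] = max(3+12, 9+9, 7+3, 17+0) = 18
r[5] = max(3+18, 9+12, 7+9, 17+3, 21+0) = 21
r[6] = max(3+21, 9+18, 7+12, 17+9, 21+3, 25+0) = 27
r[7] = max(3+27, 9+21, 7+18, …, 25+3, 39+0) = 39
r[8] = max(3+39, 9+27, 7+21, …, 39+3, 35+0) = 42
r[9] = max(3+42, 9+39, 7+27, …, 35+3, 28+0) = 48
r[10] = max(3+48, 9+42, 7+39, …, 28+3, 33+0) = 51
Maximum revenue is $51.
Now minimize piece count subject to staying optimal: for each k, pieces[k] = 1 + min over i with p[i]+r[k−i]=r[k] of pieces[k−i].
pieces[7] = 1
pieces[8] = 2
pieces[9] = 2
pieces[10] = 3

3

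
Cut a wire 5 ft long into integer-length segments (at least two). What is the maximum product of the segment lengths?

6

Let g[k] be the best product for length k (with at least one cut). For each first piece i, the rest contributes max(k−i, g[k−i]).
g[2] = 1*max(1,0) = 1*1 = 1
g[3] = 1*max(2,1) = 1*2 = 2
g[4] = 2*max(2,1) = 2*2 = 4
g[5] = 2*max(3,2) = 2*3 = 6
One optimal split: 3 + 2; product 3*2 = 6.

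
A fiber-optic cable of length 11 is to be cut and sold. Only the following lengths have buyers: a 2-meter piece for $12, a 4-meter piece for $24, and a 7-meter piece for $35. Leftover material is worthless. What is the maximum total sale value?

60

Let r[k] be the best obtainable value from length k. For each k, try every first piece i and keep the best of price[i] + r[k−i].
r[1] = 0
r[2] = 12
r[3] = 12
r[4] = 24  (first piece 2, then r[2]=12)
r[5] = 24
r[6] = 36  (first piece 2, then r[4]=24)
r[7] = 36
r[8] = 48  (first piece 2, then r[6]=36)
r[9] = 48
r[10] = 60  (first piece 2, then r[8]=48)
r[11] = 60
One optimal cutting: pieces 2 + 2 + 2 + 2 + 2 with 1 meter of scrap → $60.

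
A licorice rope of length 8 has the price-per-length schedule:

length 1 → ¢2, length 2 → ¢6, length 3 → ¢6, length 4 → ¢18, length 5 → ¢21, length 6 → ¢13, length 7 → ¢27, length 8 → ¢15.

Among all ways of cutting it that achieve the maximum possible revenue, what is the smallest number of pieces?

2

Consider every possible first cut. r[k] is the best of p[i]+r[k−i] over all sellable i≤k.
r[1] = 2
r[2] = 6
r[3] = 8  (first piece 1, then r[2]=6)
r[4] = 18
r[5] = 21
r[6] = 24  (first piece 2, then r[4]=18)
r[7] = 27  (first piece 2, then r[5]=21)
r[8] = 36  (first piece 4, then r[4]=18)
Maximum revenue is ¢36.
Now minimize piece count subject to staying optimal: for each k, pieces[k] = 1 + min over i with p[i]+r[k−i]=r[k] of pieces[k−i].
pieces[5] = 1
pieces[6] = 2
pieces[7] = 1
pieces[8] = 2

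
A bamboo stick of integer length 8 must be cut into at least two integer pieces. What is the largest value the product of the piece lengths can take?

Fill m[k] for k=2..8: at each k try every first piece i and multiply by the better of (k−i) uncut or m[k−i].
m[2] = 1·max(1,0) = 1·1 = 1
m[3] = 1·max(2,1) = 1·2 = 2
m[4] = 2·max(2,1) = 2·2 = 4
m[5] = 2·max(3,2) = 2·3 = 6
m[6] = 3·max(3,2) = 3·3 = 9
m[7] = 2·max(5,6) = 2·6 = 12
m[8] = 2·max(6,9) = 2·9 = 18
One optimal split: 3 + 3 + 2; product 3·3·2 = 18.

18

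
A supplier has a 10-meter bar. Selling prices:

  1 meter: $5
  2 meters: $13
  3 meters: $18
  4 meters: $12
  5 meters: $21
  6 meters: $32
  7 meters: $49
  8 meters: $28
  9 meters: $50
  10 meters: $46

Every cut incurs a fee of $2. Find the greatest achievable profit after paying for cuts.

65

Build r[k] bottom-up: r[k] = max over allowed piece i of (p[i] + r[k−i]) − 2 per cut.
r[1] = 5
r[2] = max(5+5-2, 13+0) = 13
r[3] = max(5+13-2, 13+5-2, 18+0) = 18
r[4] = max(5+18-2, 13+13-2, 18+5-2, 12+0) = 24
r[5] = max(5+24-2, 13+18-2, 18+13-2, 12+5-2, 21+0) = 29
r[6] = max(5+29-2, 13+24-2, 18+18-2, 12+13-2, 21+5-2, 32+0) = 35
r[7] = max(5+35-2, 13+29-2, 18+24-2, …, 32+5-2, 49+0) = 49
r[8] = max(5+49-2, 13+35-2, 18+29-2, …, 49+5-2, 28+0) = 52
r[9] = max(5+52-2, 13+49-2, 18+35-2, …, 28+5-2, 50+0) = 60
r[10] = max(5+60-2, 13+52-2, 18+49-2, …, 50+5-2, 46+0) = 65
One optimal plan: pieces 7 + 3 (1 cut) → $67 − $2 = $65.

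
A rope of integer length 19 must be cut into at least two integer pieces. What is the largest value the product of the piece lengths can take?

972

Define P[k] = max over 1≤i<k of i · max(k−i, P[k−i]); the inner max lets the remainder stay uncut if that's better.
Small cases: P[2]=1, P[3]=2, P[4]=4, P[5]=6, P[6]=9, P[7]=12, P[8]=18, P[9]=27, P[10]=36, P[11]=54, P[12]=81.
P[13] = 2·max(11,54) = 2·54 = 108
P[14] = 2·max(12,81) = 2·81 = 162
P[15] = 3·max(12,81) = 3·81 = 243
P[16] = 2·max(14,162) = 2·162 = 324
P[17] = 2·max(15,243) = 2·243 = 486
P[18] = 3·max(15,243) = 3·243 = 729
P[19] = 2·max(17,486) = 2·486 = 972
One optimal split: 3 + 3 + 3 + 3 + 3 + 2 + 2; product 3·3·3·3·3·2·2 = 972.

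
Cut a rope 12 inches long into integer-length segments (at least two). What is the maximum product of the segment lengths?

81

Let m[k] be the best product for length k (with at least one cut). For each first piece i, the rest contributes max(k−i, m[k−i]).
m[2] = 1·max(1,0) = 1·1 = 1
m[3] = 1·max(2,1) = 1·2 = 2
m[4] = 2·max(2,1) = 2·2 = 4
m[5] = 2·max(3,2) = 2·3 = 6
m[6] = 3·max(3,2) = 3·3 = 9
m[7] = 2·max(5,6) = 2·6 = 12
m[8] = 2·max(6,9) = 2·9 = 18
m[9] = 3·max(6,9) = 3·9 = 27
m[10] = 2·max(8,18) = 2·18 = 36
m[11] = 2·max(9,27) = 2·27 = 54
m[12] = 3·max(9,27) = 3·27 = 81
One optimal split: 3 + 3 + 3 + 3; product 3·3·3·3 = 81.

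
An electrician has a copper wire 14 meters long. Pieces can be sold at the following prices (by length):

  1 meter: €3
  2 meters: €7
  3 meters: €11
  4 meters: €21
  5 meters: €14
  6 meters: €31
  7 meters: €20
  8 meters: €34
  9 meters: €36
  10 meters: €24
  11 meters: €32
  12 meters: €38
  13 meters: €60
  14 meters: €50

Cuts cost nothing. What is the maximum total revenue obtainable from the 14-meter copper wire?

73

Build R[k] bottom-up: R[k] = max over allowed piece i of (p[i] + R[k−i]).
R[1] = 3
R[2] = max(3+3, 7+0) = 7
R[3] = max(3+7, 7+3, 11+0) = 11
R[4] = max(3+11, 7+7, 11+3, 21+0) = 21
R[5] = max(3+21, 7+11, 11+7, 21+3, 14+0) = 24
R[6] = max(3+24, 7+21, 11+11, 21+7, 14+3, 31+0) = 31
R[7] = max(3+31, 7+24, 11+21, …, 31+3, 20+0) = 34
R[8] = max(3+34, 7+31, 11+24, …, 20+3, 34+0) = 42
R[9] = max(3+42, 7+34, 11+31, …, 34+3, 36+0) = 45
R[10] = max(3+45, 7+42, 11+34, …, 36+3, 24+0) = 52
R[11] = max(3+52, 7+45, 11+42, …, 24+3, 32+0) = 55
R[12] = max(3+55, 7+52, 11+45, …, 32+3, 38+0) = 63
R[13] = max(3+63, 7+55, 11+52, …, 38+3, 60+0) = 66
R[14] = max(3+66, 7+63, 11+55, …, 60+3, 50+0) = 73
One optimal cutting: 6 + 4 + 4 → €31 + €21 + €21 = €73.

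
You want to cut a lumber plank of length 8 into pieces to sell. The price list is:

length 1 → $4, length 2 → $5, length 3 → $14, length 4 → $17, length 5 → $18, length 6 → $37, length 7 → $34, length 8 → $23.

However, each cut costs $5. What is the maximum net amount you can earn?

37

Consider every possible first cut. r[k] is the best of p[i]+r[k−i] over all sellable i≤k, charging 5 whenever i<k.
r[1] = 4
r[2] = max(4+4-5, 5+0) = 5
r[3] = max(4+5-5, 5+4-5, 14+0) = 14
r[4] = max(4+14-5, 5+5-5, 14+4-5, 17+0) = 17
r[5] = max(4+17-5, 5+14-5, 14+5-5, 17+4-5, 18+0) = 18
r[6] = max(4+18-5, 5+17-5, 14+14-5, 17+5-5, 18+4-5, 37+0) = 37
r[7] = max(4+37-5, 5+18-5, 14+17-5, …, 37+4-5, 34+0) = 36
r[8] = max(4+36-5, 5+37-5, 14+18-5, …, 34+4-5, 23+0) = 37
One optimal plan: pieces 6 + 2 (1 cut) → $42 − $5 = $37.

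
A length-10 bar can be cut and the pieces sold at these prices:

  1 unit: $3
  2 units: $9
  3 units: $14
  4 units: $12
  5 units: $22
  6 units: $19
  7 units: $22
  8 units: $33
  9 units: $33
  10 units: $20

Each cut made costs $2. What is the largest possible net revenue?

42

Build v[k] bottom-up: v[k] = max over allowed piece i of (p[i] + v[k−i]) − 2 per cut.
v[1] = 3
v[2] = max(3+3-2, 9+0) = 9
v[3] = max(3+9-2, 9+3-2, 14+0) = 14
v[4] = max(3+14-2, 9+9-2, 14+3-2, 12+0) = 16
v[5] = max(3+16-2, 9+14-2, 14+9-2, 12+3-2, 22+0) = 22
v[6] = max(3+22-2, 9+16-2, 14+14-2, 12+9-2, 22+3-2, 19+0) = 26
v[7] = max(3+26-2, 9+22-2, 14+16-2, …, 19+3-2, 22+0) = 29
v[8] = max(3+29-2, 9+26-2, 14+22-2, …, 22+3-2, 33+0) = 34
v[9] = max(3+34-2, 9+29-2, 14+26-2, …, 33+3-2, 33+0) = 38
v[10] = max(3+38-2, 9+34-2, 14+29-2, …, 33+3-2, 20+0) = 42
One optimal plan: pieces 5 + 5 (1 cut) → $44 − $2 = $42.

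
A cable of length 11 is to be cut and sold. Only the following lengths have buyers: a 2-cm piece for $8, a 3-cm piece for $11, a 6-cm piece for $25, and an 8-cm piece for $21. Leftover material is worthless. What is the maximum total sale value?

44

Consider every possible first cut. f[k] is the best of p[i]+f[k−i] over all sellable i≤k.
f[1] = 0
f[2] = 8
f[3] = max(8+0, 11+0) = 11
f[4] = max(8+8, 11+0) = 16
f[5] = max(8+11, 11+8) = 19
f[6] = max(8+16, 11+11, 25+0) = 25
f[7] = max(8+19, 11+16, 25+0) = 27
f[8] = max(8+25, 11+19, 25+8, 21+0) = 33
f[9] = max(8+27, 11+25, 25+11, 21+0) = 36
f[10] = max(8+33, 11+27, 25+16, 21+8) = 41
f[11] = max(8+36, 11+33, 25+19, 21+11) = 44
One optimal cutting: 6 + 3 + 2 → $44.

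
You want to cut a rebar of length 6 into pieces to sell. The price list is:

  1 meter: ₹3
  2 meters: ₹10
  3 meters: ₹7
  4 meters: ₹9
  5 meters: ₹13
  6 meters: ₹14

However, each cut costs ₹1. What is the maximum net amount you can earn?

Let r[k] be the best obtainable value from length k. For each k, try every first piece i and keep the best of price[i] + r[k−i] minus the 1 cut fee when i<k.
r[1] = 3
r[2] = 10
r[3] = 12  (first piece 1, then r[2]=10)
r[4] = 19  (first piece 2, then r[2]=10)
r[5] = 21  (first piece 1, then r[4]=19)
r[6] = 28  (first piece 2, then r[4]=19)
One optimal plan: pieces 2 + 2 + 2 (2 cuts) → ₹30 − ₹2 = ₹28.

28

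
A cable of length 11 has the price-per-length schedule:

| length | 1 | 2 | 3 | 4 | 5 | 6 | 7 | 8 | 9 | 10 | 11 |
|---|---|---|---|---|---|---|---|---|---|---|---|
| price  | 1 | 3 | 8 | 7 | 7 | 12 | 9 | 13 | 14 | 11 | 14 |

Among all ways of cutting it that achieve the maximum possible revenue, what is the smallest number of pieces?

Let r[k] be the best obtainable value from length k. For each k, try every first piece i and keep the best of price[i] + r[k−i].
r[1] = 1
r[2] = max(1+1, 3+0) = 3
r[3] = max(1+3, 3+1, 8+0) = 8
r[4] = max(1+8, 3+3, 8+1, 7+0) = 9
r[5] = max(1+9, 3+8, 8+3, 7+1, 7+0) = 11
r[6] = max(1+11, 3+9, 8+8, 7+3, 7+1, 12+0) = 16
r[7] = max(1+16, 3+11, 8+9, …, 12+1, 9+0) = 17
r[8] = max(1+17, 3+16, 8+11, …, 9+1, 13+0) = 19
r[9] = max(1+19, 3+17, 8+16, …, 13+1, 14+0) = 24
r[10] = max(1+24, 3+19, 8+17, …, 14+1, 11+0) = 25
r[11] = max(1+25, 3+24, 8+19, …, 11+1, 14+0) = 27
Maximum revenue is €27.
Now minimize piece count subject to staying optimal: for each k, pieces[k] = 1 + min over i with p[i]+r[k−i]=r[k] of pieces[k−i].
pieces[8] = 3
pieces[9] = 3
pieces[10] = 4
pieces[11] = 4

4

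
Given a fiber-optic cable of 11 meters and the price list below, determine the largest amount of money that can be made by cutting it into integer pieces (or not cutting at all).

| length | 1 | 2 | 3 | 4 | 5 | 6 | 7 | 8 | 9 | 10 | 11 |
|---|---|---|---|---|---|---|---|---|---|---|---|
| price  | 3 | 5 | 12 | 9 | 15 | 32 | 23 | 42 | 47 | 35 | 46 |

54

Consider every possible first cut. v[k] is the best of p[i]+v[k−i] over all sellable i≤k.
v[1] = 3
v[2] = 6  (first piece 1, then v[1]=3)
v[3] = 12
v[4] = 15  (first piece 1, then v[3]=12)
v[5] = 18  (first piece 1, then v[4]=15)
v[6] = 32
v[7] = 35  (first piece 1, then v[6]=32)
v[8] = 42
v[9] = 47
v[10] = 50  (first piece 1, then v[9]=47)
v[11] = 54  (first piece 3, then v[8]=42)
One optimal cutting: 8 + 3 → $42 + $12 = $54.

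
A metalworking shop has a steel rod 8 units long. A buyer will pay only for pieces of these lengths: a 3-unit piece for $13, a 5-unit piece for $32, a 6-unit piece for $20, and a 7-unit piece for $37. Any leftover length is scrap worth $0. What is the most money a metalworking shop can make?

Build best[k] bottom-up: best[k] = max over allowed piece i of (p[i] + best[k−i]).
best[1] = 0
best[2] = 0
best[3] = 13
best[4] = 13
best[5] = max(13+0, 32+0) = 32
best[6] = max(13+13, 32+0, 20+0) = 32
best[7] = max(13+13, 32+0, 20+0, 37+0) = 37
best[8] = max(13+32, 32+13, 20+0, 37+0) = 45
One optimal cutting: 5 + 3 → $45.

45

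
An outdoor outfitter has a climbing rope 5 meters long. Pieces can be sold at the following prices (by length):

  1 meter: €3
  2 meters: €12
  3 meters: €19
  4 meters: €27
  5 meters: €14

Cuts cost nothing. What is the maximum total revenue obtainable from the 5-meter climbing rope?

31

Let v[k] be the best obtainable value from length k. For each k, try every first piece i and keep the best of price[i] + v[k−i].
v[1] = 3
v[2] = max(3+3, 12+0) = 12
v[3] = max(3+12, 12+3, 19+0) = 19
v[4] = max(3+19, 12+12, 19+3, 27+0) = 27
v[5] = max(3+27, 12+19, 19+12, 27+3, 14+0) = 31
One optimal cutting: 3 + 2 → €19 + €12 = €31.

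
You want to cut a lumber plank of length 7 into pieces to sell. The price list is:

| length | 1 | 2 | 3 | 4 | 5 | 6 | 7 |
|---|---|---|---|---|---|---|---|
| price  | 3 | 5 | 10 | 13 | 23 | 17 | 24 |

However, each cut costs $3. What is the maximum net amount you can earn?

Let r[k] be the best obtainable value from length k. For each k, try every first piece i and keep the best of price[i] + r[k−i] minus the 3 cut fee when i<k.
r[1] = 3
r[2] = 5
r[3] = 10
r[4] = 13
r[5] = 23
r[6] = 23  (first piece 1, then r[5]=23)
r[7] = 25  (first piece 2, then r[5]=23)
One optimal plan: pieces 5 + 2 (1 cut) → $28 − $3 = $25.

25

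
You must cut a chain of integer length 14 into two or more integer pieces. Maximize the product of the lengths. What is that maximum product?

162

Fill f[k] for k=2..14: at each k try every first piece i and multiply by the better of (k−i) uncut or f[k−i].
f[2] = 1·max(1,0) = 1·1 = 1
f[3] = 1·max(2,1) = 1·2 = 2
f[4] = 2·max(2,1) = 2·2 = 4
f[5] = 2·max(3,2) = 2·3 = 6
f[6] = 3·max(3,2) = 3·3 = 9
f[7] = 2·max(5,6) = 2·6 = 12
f[8] = 2·max(6,9) = 2·9 = 18
f[9] = 3·max(6,9) = 3·9 = 27
f[10] = 2·max(8,18) = 2·18 = 36
f[11] = 2·max(9,27) = 2·27 = 54
f[12] = 3·max(9,27) = 3·27 = 81
f[13] = 2·max(11,54) = 2·54 = 108
f[14] = 2·max(12,81) = 2·81 = 162
One optimal split: 3 + 3 + 3 + 3 + 2; product 3·3·3·3·2 = 162.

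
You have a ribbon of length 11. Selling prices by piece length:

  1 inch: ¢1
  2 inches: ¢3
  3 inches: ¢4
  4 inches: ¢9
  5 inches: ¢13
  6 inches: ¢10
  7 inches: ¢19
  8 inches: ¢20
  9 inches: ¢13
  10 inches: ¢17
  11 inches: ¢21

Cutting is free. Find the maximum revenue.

28

Consider every possible first cut. r[k] is the best of p[i]+r[k−i] over all sellable i≤k.
r[1] = 1
r[2] = max(1+1, 3+0) = 3
r[3] = max(1+3, 3+1, 4+0) = 4
r[4] = max(1+4, 3+3, 4+1, 9+0) = 9
r[5] = max(1+9, 3+4, 4+3, 9+1, 13+0) = 13
r[6] = max(1+13, 3+9, 4+4, 9+3, 13+1, 10+0) = 14
r[7] = max(1+14, 3+13, 4+9, …, 10+1, 19+0) = 19
r[8] = max(1+19, 3+14, 4+13, …, 19+1, 20+0) = 20
r[9] = max(1+20, 3+19, 4+14, …, 20+1, 13+0) = 22
r[10] = max(1+22, 3+20, 4+19, …, 13+1, 17+0) = 26
r[11] = max(1+26, 3+22, 4+20, …, 17+1, 21+0) = 28
One optimal cutting: 7 + 4 → ¢19 + ¢9 = ¢28.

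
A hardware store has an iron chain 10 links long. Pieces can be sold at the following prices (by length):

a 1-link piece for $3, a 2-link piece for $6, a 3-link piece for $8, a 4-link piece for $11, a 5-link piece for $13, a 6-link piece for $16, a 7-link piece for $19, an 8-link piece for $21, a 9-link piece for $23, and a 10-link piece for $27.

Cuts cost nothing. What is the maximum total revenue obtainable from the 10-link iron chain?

30

Let r[k] be the best obtainable value from length k. For each k, try every first piece i and keep the best of price[i] + r[k−i].
r[1] = 3
r[2] = max(3+3, 6+0) = 6
r[3] = max(3+6, 6+3, 8+0) = 9
r[4] = max(3+9, 6+6, 8+3, 11+0) = 12
r[5] = max(3+12, 6+9, 8+6, 11+3, 13+0) = 15
r[6] = max(3+15, 6+12, 8+9, 11+6, 13+3, 16+0) = 18
r[7] = max(3+18, 6+15, 8+12, …, 16+3, 19+0) = 21
r[8] = max(3+21, 6+18, 8+15, …, 19+3, 21+0) = 24
r[9] = max(3+24, 6+21, 8+18, …, 21+3, 23+0) = 27
r[10] = max(3+27, 6+24, 8+21, …, 23+3, 27+0) = 30
One optimal cutting: 1 + 1 + 1 + 1 + 1 + 1 + 1 + 1 + 1 + 1 → $3 + $3 + $3 + $3 + $3 + $3 + $3 + $3 + $3 + $3 = $30.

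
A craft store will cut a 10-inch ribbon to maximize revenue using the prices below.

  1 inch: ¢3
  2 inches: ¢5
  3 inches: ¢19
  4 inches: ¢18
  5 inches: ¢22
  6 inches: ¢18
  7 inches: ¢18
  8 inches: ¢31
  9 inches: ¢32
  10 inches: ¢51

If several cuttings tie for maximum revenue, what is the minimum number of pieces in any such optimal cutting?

4

Let r[k] be the best obtainable value from length k. For each k, try every first piece i and keep the best of price[i] + r[k−i].
r[1] = 3
r[2] = max(3+3, 5+0) = 6
r[3] = max(3+6, 5+3, 19+0) = 19
r[4] = max(3+19, 5+6, 19+3, 18+0) = 22
r[5] = max(3+22, 5+19, 19+6, 18+3, 22+0) = 25
r[6] = max(3+25, 5+22, 19+19, 18+6, 22+3, 18+0) = 38
r[7] = max(3+38, 5+25, 19+22, …, 18+3, 18+0) = 41
r[8] = max(3+41, 5+38, 19+25, …, 18+3, 31+0) = 44
r[9] = max(3+44, 5+41, 19+38, …, 31+3, 32+0) = 57
r[10] = max(3+57, 5+44, 19+41, …, 32+3, 51+0) = 60
Maximum revenue is ¢60.
Now minimize piece count subject to staying optimal: for each k, pieces[k] = 1 + min over i with p[i]+r[k−i]=r[k] of pieces[k−i].
pieces[7] = 3
pieces[8] = 4
pieces[9] = 3
pieces[10] = 4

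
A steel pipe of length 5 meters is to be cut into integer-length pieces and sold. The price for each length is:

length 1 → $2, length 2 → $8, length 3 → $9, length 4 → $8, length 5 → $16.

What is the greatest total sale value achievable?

Consider every possible first cut. v[k] is the best of p[i]+v[k−i] over all sellable i≤k.
v[1] = 2
v[2] = max(2+2, 8+0) = 8
v[3] = max(2+8, 8+2, 9+0) = 10
v[4] = max(2+10, 8+8, 9+2, 8+0) = 16
v[5] = max(2+16, 8+10, 9+8, 8+2, 16+0) = 18
One optimal cutting: 2 + 2 + 1 → $8 + $8 + $2 = $18.

18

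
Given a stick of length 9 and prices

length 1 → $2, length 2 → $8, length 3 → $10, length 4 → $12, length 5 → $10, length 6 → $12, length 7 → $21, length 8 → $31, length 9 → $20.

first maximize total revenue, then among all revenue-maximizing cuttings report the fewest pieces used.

4

Let r[k] be the best obtainable value from length k. For each k, try every first piece i and keep the best of price[i] + r[k−i].
r[1] = 2
r[2] = max(2+2, 8+0) = 8
r[3] = max(2+8, 8+2, 10+0) = 10
r[4] = max(2+10, 8+8, 10+2, 12+0) = 16
r[5] = max(2+16, 8+10, 10+8, 12+2, 10+0) = 18
r[6] = max(2+18, 8+16, 10+10, 12+8, 10+2, 12+0) = 24
r[7] = max(2+24, 8+18, 10+16, …, 12+2, 21+0) = 26
r[8] = max(2+26, 8+24, 10+18, …, 21+2, 31+0) = 32
r[9] = max(2+32, 8+26, 10+24, …, 31+2, 20+0) = 34
Maximum revenue is $34.
Now minimize piece count subject to staying optimal: for each k, pieces[k] = 1 + min over i with p[i]+r[k−i]=r[k] of pieces[k−i].
pieces[6] = 3
pieces[7] = 3
pieces[8] = 4
pieces[9] = 4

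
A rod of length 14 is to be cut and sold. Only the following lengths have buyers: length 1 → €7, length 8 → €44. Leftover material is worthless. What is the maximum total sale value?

Let best[k] be the best obtainable value from length k. For each k, try every first piece i and keep the best of price[i] + best[k−i].
best[1] = 7
best[2] = 14  (first piece 1, then best[1]=7)
best[3] = 21  (first piece 1, then best[2]=14)
best[4] = 28  (first piece 1, then best[3]=21)
best[5] = 35  (first piece 1, then best[4]=28)
best[6] = 42  (first piece 1, then best[5]=35)
best[7] = 49  (first piece 1, then best[6]=42)
best[8] = 56  (first piece 1, then best[7]=49)
best[9] = 63  (first piece 1, then best[8]=56)
best[10] = 70  (first piece 1, then best[9]=63)
best[11] = 77  (first piece 1, then best[10]=70)
best[12] = 84  (first piece 1, then best[11]=77)
best[13] = 91  (first piece 1, then best[12]=84)
best[14] = 98  (first piece 1, then best[13]=91)
One optimal cutting: 1 + 1 + 1 + 1 + 1 + 1 + 1 + 1 + 1 + 1 + 1 + 1 + 1 + 1 → €98.

98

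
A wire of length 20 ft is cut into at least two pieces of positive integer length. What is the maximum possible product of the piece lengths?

1458

Fill f[k] for k=2..20: at each k try every first piece i and multiply by the better of (k−i) uncut or f[k−i].
f[2] = 1×max(1,0) = 1×1 = 1
f[3] = max(1×2, 2×1) = 2
f[4] = max(1×3, 2×2, 3×1) = 4
f[5] = max(1×4, 2×3, 3×2, 4×1) = 6
f[6] = max(1×6, 2×4, 3×3, 4×2, 5×1) = 9
f[7] = max(1×9, 2×6, 3×4, 4×3, 5×2, 6×1) = 12
f[8] = max(1×12, 2×9, 3×6, …, 6×2, 7×1) = 18
f[9] = max(1×18, 2×12, 3×9, …, 7×2, 8×1) = 27
f[10] = max(1×27, 2×18, 3×12, …, 8×2, 9×1) = 36
f[11] = max(1×36, 2×27, 3×18, …, 9×2, 10×1) = 54
f[12] = max(1×54, 2×36, 3×27, …, 10×2, 11×1) = 81
f[13] = max(1×81, 2×54, 3×36, …, 11×2, 12×1) = 108
f[14] = max(1×108, 2×81, 3×54, …, 12×2, 13×1) = 162
f[15] = max(1×162, 2×108, 3×81, …, 13×2, 14×1) = 243
f[16] = max(1×243, 2×162, 3×108, …, 14×2, 15×1) = 324
f[17] = max(1×324, 2×243, 3×162, …, 15×2, 16×1) = 486
f[18] = max(1×486, 2×324, 3×243, …, 16×2, 17×1) = 729
f[19] = max(1×729, 2×486, 3×324, …, 17×2, 18×1) = 972
f[20] = max(1×972, 2×729, 3×486, …, 18×2, 19×1) = 1458
One optimal split: 3 + 3 + 3 + 3 + 3 + 3 + 2; product 3×3×3×3×3×3×2 = 1458.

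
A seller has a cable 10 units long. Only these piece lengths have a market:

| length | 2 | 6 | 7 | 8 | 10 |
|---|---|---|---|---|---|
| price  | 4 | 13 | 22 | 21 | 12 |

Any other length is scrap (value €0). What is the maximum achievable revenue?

26

Build best[k] bottom-up: best[k] = max over allowed piece i of (p[i] + best[k−i]).
best[1] = 0
best[2] = 4
best[3] = 4
best[4] = 8  (first piece 2, then best[2]=4)
best[5] = 8
best[6] = max(4+8, 13+0) = 13
best[7] = max(4+8, 13+0, 22+0) = 22
best[8] = max(4+13, 13+4, 22+0, 21+0) = 22
best[9] = max(4+22, 13+4, 22+4, 21+0) = 26
best[10] = max(4+22, 13+8, 22+4, 21+4, 12+0) = 26
One optimal cutting: pieces 7 + 2 with 1 unit of scrap → €26.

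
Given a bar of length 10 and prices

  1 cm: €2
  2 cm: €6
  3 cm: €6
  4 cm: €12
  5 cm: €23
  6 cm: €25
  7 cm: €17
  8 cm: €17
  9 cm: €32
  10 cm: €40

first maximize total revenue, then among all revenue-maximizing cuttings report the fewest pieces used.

2

Build r[k] bottom-up: r[k] = max over allowed piece i of (p[i] + r[k−i]).
r[1] = 2
r[2] = 6
r[3] = 8  (first piece 1, then r[2]=6)
r[4] = 12  (first piece 2, then r[2]=6)
r[5] = 23
r[6] = 25  (first piece 1, then r[5]=23)
r[7] = 29  (first piece 2, then r[5]=23)
r[8] = 31  (first piece 1, then r[7]=29)
r[9] = 35  (first piece 2, then r[7]=29)
r[10] = 46  (first piece 5, then r[5]=23)
Maximum revenue is €46.
Now minimize piece count subject to staying optimal: for each k, pieces[k] = 1 + min over i with p[i]+r[k−i]=r[k] of pieces[k−i].
pieces[7] = 2
pieces[8] = 2
pieces[9] = 2
pieces[10] = 2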